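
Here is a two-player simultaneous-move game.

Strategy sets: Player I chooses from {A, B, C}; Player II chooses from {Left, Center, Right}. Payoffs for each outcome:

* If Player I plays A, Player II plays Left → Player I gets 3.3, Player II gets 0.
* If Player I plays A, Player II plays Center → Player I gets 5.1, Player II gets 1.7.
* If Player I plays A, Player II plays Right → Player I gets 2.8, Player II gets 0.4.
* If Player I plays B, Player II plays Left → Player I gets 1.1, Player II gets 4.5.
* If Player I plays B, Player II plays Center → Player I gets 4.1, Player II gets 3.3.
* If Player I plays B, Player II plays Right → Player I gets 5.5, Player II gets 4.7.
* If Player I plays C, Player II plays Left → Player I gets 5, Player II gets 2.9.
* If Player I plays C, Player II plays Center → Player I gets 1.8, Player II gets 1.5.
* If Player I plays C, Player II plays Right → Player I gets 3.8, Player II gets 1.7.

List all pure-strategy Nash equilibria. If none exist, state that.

(A, Center), (B, Right), (C, Left)

(A, Left): Player I can switch to C (3.3 → 5). Not NE.
(A, Center): Player I gets 5.1, best alternative 4.1; Player II gets 1.7, best alternative 0.4. No profitable deviation — NE.
(A, Right): Player I can switch to B (2.8 → 5.5). Not NE.
(B, Left): Player I can switch to A (1.1 → 3.3). Not NE.
(B, Center): Player I can switch to A (4.1 → 5.1). Not NE.
(B, Right): Player I gets 5.5, best alternative 3.8; Player II gets 4.7, best alternative 4.5. No profitable deviation — NE.
(C, Left): Player I gets 5, best alternative 3.3; Player II gets 2.9, best alternative 1.7. No profitable deviation — NE.
(C, Center): Player I can switch to A (1.8 → 5.1). Not NE.
(C, Right): Player I can switch to B (3.8 → 5.5). Not NE.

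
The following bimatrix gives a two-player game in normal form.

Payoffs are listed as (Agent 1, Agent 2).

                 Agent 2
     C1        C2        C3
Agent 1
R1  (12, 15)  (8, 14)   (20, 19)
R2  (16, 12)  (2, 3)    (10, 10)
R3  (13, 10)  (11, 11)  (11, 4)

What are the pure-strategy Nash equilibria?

(R1, C1): Agent 1 can switch to R2 (12 → 16). Not NE.
(R1, C2): Agent 1 can switch to R3 (8 → 11). Not NE.
(R1, C3): Agent 1 gets 20, best alternative 11; Agent 2 gets 19, best alternative 15. No profitable deviation — NE.
(R2, C1): Agent 1 gets 16, best alternative 13; Agent 2 gets 12, best alternative 10. No profitable deviation — NE.
(R2, C2): Agent 1 can switch to R1 (2 → 8). Not NE.
(R2, C3): Agent 1 can switch to R1 (10 → 20). Not NE.
(R3, C1): Agent 1 can switch to R2 (13 → 16). Not NE.
(R3, C2): Agent 1 gets 11, best alternative 8; Agent 2 gets 11, best alternative 10. No profitable deviation — NE.
(R3, C3): Agent 1 can switch to R1 (11 → 20). Not NE.

Pure-strategy Nash equilibria: (R1, C3); (R2, C1); (R3, C2)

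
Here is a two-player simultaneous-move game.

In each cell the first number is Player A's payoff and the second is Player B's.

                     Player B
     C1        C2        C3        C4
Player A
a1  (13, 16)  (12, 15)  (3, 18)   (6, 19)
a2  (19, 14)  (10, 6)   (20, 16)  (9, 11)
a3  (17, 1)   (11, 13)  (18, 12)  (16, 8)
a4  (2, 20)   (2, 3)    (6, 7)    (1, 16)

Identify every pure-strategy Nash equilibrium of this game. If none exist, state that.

Pure NE: (a2, C3)

Mark each player's best response to every combination of opponents' strategies; a profile where every player is best-responding is a pure Nash equilibrium.
Player A against C1: payoffs 13, 19, 17, 2 → best response a2.
Player A against C2: payoffs 12, 10, 11, 2 → best response a1.
Player A against C3: payoffs 3, 20, 18, 6 → best response a2.
Player A against C4: payoffs 6, 9, 16, 1 → best response a3.
Player B against a1: payoffs 16, 15, 18, 19 → best response C4.
Player B against a2: payoffs 14, 6, 16, 11 → best response C3.
Player B against a3: payoffs 1, 13, 12, 8 → best response C2.
Player B against a4: payoffs 20, 3, 7, 16 → best response C1.
Mutual best responses: (a2, C3).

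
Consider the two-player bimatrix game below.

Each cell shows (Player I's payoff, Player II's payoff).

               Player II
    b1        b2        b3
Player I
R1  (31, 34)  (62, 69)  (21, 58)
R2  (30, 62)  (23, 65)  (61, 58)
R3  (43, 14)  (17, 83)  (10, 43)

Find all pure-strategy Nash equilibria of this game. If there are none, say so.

Pure NE: (R1, b2)

For each player, find the best response to each opponent profile; mutual best responses are the pure NE.
Player I against b1: payoffs 31, 30, 43 → best response R3.
Player I against b2: payoffs 62, 23, 17 → best response R1.
Player I against b3: payoffs 21, 61, 10 → best response R2.
Player II against R1: payoffs 34, 69, 58 → best response b2.
Player II against R2: payoffs 62, 65, 58 → best response b2.
Player II against R3: payoffs 14, 83, 43 → best response b2.
Mutual best responses: (R1, b2).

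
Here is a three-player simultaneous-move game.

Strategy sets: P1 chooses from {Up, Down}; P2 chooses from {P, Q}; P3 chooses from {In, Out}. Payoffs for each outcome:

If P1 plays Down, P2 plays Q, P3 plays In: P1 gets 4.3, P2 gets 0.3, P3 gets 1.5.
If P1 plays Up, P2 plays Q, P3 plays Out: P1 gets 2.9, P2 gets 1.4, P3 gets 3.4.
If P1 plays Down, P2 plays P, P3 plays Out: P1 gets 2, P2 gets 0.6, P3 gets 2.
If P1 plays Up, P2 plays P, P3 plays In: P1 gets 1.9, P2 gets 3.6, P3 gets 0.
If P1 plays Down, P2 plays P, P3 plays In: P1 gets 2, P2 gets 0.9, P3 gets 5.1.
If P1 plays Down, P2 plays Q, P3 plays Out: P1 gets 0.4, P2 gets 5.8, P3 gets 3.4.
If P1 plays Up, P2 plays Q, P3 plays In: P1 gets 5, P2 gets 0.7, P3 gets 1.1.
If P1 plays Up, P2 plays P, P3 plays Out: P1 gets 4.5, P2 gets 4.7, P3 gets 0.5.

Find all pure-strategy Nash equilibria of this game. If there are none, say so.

P1 against (P, In): payoffs 1.9, 2 → best response Down.
P1 against (P, Out): payoffs 4.5, 2 → best response Up.
P1 against (Q, In): payoffs 5, 4.3 → best response Up.
P1 against (Q, Out): payoffs 2.9, 0.4 → best response Up.
P2 against (Up, In): payoffs 3.6, 0.7 → best response P.
P2 against (Up, Out): payoffs 4.7, 1.4 → best response P.
P2 against (Down, In): payoffs 0.9, 0.3 → best response P.
P2 against (Down, Out): payoffs 0.6, 5.8 → best response Q.
P3 against (Up, P): payoffs 0, 0.5 → best response Out.
P3 against (Up, Q): payoffs 1.1, 3.4 → best response Out.
P3 against (Down, P): payoffs 5.1, 2 → best response In.
P3 against (Down, Q): payoffs 1.5, 3.4 → best response Out.
Mutual best responses: (Up, P, Out); (Down, P, In).

Pure-strategy Nash equilibria: (Up, P, Out); (Down, P, In)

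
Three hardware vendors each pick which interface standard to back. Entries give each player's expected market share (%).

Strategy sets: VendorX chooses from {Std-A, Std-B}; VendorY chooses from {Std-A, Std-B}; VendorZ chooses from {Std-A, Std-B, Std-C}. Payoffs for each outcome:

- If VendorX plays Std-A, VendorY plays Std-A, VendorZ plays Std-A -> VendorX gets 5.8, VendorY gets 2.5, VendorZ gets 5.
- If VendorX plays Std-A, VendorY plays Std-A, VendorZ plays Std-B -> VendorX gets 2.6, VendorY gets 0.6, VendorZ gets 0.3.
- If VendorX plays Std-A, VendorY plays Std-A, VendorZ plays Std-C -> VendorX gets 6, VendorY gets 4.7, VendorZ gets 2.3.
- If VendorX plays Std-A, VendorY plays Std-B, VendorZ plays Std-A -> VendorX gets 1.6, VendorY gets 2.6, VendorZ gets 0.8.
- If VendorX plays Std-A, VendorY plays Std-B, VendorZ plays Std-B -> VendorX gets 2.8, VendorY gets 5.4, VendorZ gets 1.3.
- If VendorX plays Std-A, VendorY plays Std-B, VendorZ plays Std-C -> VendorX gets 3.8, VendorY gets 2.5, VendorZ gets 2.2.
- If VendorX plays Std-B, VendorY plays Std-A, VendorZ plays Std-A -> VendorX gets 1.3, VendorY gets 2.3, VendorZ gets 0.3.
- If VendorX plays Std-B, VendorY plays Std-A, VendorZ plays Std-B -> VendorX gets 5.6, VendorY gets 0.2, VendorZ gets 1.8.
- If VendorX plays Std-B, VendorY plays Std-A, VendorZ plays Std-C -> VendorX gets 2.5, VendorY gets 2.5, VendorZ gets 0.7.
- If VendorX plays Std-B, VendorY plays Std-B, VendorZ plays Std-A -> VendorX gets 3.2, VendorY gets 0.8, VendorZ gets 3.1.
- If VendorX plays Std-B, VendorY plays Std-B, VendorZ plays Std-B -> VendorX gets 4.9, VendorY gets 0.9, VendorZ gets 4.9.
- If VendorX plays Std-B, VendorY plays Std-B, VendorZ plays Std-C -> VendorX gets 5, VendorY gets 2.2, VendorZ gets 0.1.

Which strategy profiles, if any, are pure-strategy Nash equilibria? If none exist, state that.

The unique pure-strategy Nash equilibrium is (Std-B, Std-B, Std-B).

(Std-A, Std-A, Std-A): VendorY can switch to Std-B (2.5 → 2.6). Not NE.
(Std-A, Std-A, Std-B): VendorX can switch to Std-B (2.6 → 5.6). Not NE.
(Std-A, Std-A, Std-C): VendorZ can switch to Std-A (2.3 → 5). Not NE.
(Std-A, Std-B, Std-A): VendorX can switch to Std-B (1.6 → 3.2). Not NE.
(Std-A, Std-B, Std-B): VendorX can switch to Std-B (2.8 → 4.9). Not NE.
(Std-A, Std-B, Std-C): VendorX can switch to Std-B (3.8 → 5). Not NE.
(Std-B, Std-A, Std-A): VendorX can switch to Std-A (1.3 → 5.8). Not NE.
(Std-B, Std-A, Std-B): VendorY can switch to Std-B (0.2 → 0.9). Not NE.
(Std-B, Std-A, Std-C): VendorX can switch to Std-A (2.5 → 6). Not NE.
(Std-B, Std-B, Std-A): VendorY can switch to Std-A (0.8 → 2.3). Not NE.
(Std-B, Std-B, Std-B): VendorX gets 4.9, best alternative 2.8; VendorY gets 0.9, best alternative 0.2; VendorZ gets 4.9, best alternative 3.1. No profitable deviation — NE.
(Std-B, Std-B, Std-C): VendorY can switch to Std-A (2.2 → 2.5). Not NE.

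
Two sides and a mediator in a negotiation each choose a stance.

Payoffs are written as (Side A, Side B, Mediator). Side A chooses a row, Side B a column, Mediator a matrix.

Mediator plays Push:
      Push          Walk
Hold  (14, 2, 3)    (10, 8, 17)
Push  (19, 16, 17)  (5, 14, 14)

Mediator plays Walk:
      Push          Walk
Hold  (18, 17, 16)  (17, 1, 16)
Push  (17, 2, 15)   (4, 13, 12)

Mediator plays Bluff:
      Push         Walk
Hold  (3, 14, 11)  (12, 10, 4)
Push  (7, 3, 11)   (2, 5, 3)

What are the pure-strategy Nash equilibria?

Pure-strategy Nash equilibria: (Hold, Push, Walk), (Hold, Walk, Push), (Push, Push, Push)

Side A against (Push, Push): payoffs 14, 19 → best response Push.
Side A against (Push, Walk): payoffs 18, 17 → best response Hold.
Side A against (Push, Bluff): payoffs 3, 7 → best response Push.
Side A against (Walk, Push): payoffs 10, 5 → best response Hold.
Side A against (Walk, Walk): payoffs 17, 4 → best response Hold.
Side A against (Walk, Bluff): payoffs 12, 2 → best response Hold.
Side B against (Hold, Push): payoffs 2, 8 → best response Walk.
Side B against (Hold, Walk): payoffs 17, 1 → best response Push.
Side B against (Hold, Bluff): payoffs 14, 10 → best response Push.
Side B against (Push, Push): payoffs 16, 14 → best response Push.
Side B against (Push, Walk): payoffs 2, 13 → best response Walk.
Side B against (Push, Bluff): payoffs 3, 5 → best response Walk.
Mediator against (Hold, Push): payoffs 3, 16, 11 → best response Walk.
Mediator against (Hold, Walk): payoffs 17, 16, 4 → best response Push.
Mediator against (Push, Push): payoffs 17, 15, 11 → best response Push.
Mediator against (Push, Walk): payoffs 14, 12, 3 → best response Push.
Mutual best responses: (Hold, Push, Walk); (Hold, Walk, Push); (Push, Push, Push).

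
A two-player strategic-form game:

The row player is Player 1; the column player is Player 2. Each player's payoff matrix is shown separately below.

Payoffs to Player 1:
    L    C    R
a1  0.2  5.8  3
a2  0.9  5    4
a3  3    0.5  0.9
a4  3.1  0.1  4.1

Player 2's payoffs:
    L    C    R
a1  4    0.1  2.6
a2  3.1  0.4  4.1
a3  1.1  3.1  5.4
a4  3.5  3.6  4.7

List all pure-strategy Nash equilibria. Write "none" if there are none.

For each strategy profile, look for a profitable unilateral deviation.
(a1, L): Player 1 can switch to a2 (0.2 → 0.9). Not NE.
(a1, C): Player 2 can switch to L (0.1 → 4). Not NE.
(a1, R): Player 1 can switch to a2 (3 → 4). Not NE.
(a2, L): Player 1 can switch to a3 (0.9 → 3). Not NE.
(a2, C): Player 1 can switch to a1 (5 → 5.8). Not NE.
(a2, R): Player 1 can switch to a4 (4 → 4.1). Not NE.
(a3, L): Player 1 can switch to a4 (3 → 3.1). Not NE.
(a3, C): Player 1 can switch to a1 (0.5 → 5.8). Not NE.
(a3, R): Player 1 can switch to a1 (0.9 → 3). Not NE.
(a4, L): Player 2 can switch to C (3.5 → 3.6). Not NE.
(a4, C): Player 1 can switch to a1 (0.1 → 5.8). Not NE.
(a4, R): Player 1 gets 4.1, best alternative 4; Player 2 gets 4.7, best alternative 3.6. No profitable deviation — NE.

The unique pure-strategy Nash equilibrium is (a4, R).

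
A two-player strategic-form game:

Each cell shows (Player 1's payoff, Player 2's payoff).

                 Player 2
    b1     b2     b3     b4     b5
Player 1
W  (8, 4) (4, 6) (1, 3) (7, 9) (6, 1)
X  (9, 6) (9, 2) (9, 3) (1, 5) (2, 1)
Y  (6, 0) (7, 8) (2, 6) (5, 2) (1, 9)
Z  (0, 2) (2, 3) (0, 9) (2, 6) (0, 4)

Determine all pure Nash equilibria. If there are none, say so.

Pure-strategy Nash equilibria: (W, b4), (X, b1)

Mark each player's best response to every combination of opponents' strategies; a profile where every player is best-responding is a pure Nash equilibrium.
Player 1 against b1: payoffs 8, 9, 6, 0 → best response X.
Player 1 against b2: payoffs 4, 9, 7, 2 → best response X.
Player 1 against b3: payoffs 1, 9, 2, 0 → best response X.
Player 1 against b4: payoffs 7, 1, 5, 2 → best response W.
Player 1 against b5: payoffs 6, 2, 1, 0 → best response W.
Player 2 against W: payoffs 4, 6, 3, 9, 1 → best response b4.
Player 2 against X: payoffs 6, 2, 3, 5, 1 → best response b1.
Player 2 against Y: payoffs 0, 8, 6, 2, 9 → best response b5.
Player 2 against Z: payoffs 2, 3, 9, 6, 4 → best response b3.
Mutual best responses: (W, b4); (X, b1).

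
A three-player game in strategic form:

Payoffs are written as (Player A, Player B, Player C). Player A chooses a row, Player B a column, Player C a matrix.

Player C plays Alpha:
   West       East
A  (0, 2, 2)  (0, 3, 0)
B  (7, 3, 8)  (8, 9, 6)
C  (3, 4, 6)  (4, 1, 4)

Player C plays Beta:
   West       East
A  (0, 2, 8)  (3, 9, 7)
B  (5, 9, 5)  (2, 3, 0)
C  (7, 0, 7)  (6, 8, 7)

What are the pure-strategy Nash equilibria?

Mark each player's best response to every combination of opponents' strategies; a profile where every player is best-responding is a pure Nash equilibrium.
Player A against (West, Alpha): payoffs 0, 7, 3 → best response B.
Player A against (West, Beta): payoffs 0, 5, 7 → best response C.
Player A against (East, Alpha): payoffs 0, 8, 4 → best response B.
Player A against (East, Beta): payoffs 3, 2, 6 → best response C.
Player B against (A, Alpha): payoffs 2, 3 → best response East.
Player B against (A, Beta): payoffs 2, 9 → best response East.
Player B against (B, Alpha): payoffs 3, 9 → best response East.
Player B against (B, Beta): payoffs 9, 3 → best response West.
Player B against (C, Alpha): payoffs 4, 1 → best response West.
Player B against (C, Beta): payoffs 0, 8 → best response East.
Player C against (A, West): payoffs 2, 8 → best response Beta.
Player C against (A, East): payoffs 0, 7 → best response Beta.
Player C against (B, West): payoffs 8, 5 → best response Alpha.
Player C against (B, East): payoffs 6, 0 → best response Alpha.
Player C against (C, West): payoffs 6, 7 → best response Beta.
Player C against (C, East): payoffs 4, 7 → best response Beta.
Mutual best responses: (B, East, Alpha); (C, East, Beta).

(B, East, Alpha) and (C, East, Beta)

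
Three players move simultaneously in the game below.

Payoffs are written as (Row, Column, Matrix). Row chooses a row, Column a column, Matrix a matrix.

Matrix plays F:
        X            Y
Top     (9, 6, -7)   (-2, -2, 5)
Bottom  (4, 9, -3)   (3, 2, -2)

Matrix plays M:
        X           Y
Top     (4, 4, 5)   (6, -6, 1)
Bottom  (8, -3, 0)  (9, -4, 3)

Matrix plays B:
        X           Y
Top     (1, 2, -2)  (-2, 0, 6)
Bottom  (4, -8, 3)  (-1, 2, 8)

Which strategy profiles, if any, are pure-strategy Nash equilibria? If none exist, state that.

Row against (X, F): payoffs 9, 4 → best response Top.
Row against (X, M): payoffs 4, 8 → best response Bottom.
Row against (X, B): payoffs 1, 4 → best response Bottom.
Row against (Y, F): payoffs -2, 3 → best response Bottom.
Row against (Y, M): payoffs 6, 9 → best response Bottom.
Row against (Y, B): payoffs -2, -1 → best response Bottom.
Column against (Top, F): payoffs 6, -2 → best response X.
Column against (Top, M): payoffs 4, -6 → best response X.
Column against (Top, B): payoffs 2, 0 → best response X.
Column against (Bottom, F): payoffs 9, 2 → best response X.
Column against (Bottom, M): payoffs -3, -4 → best response X.
Column against (Bottom, B): payoffs -8, 2 → best response Y.
Matrix against (Top, X): payoffs -7, 5, -2 → best response M.
Matrix against (Top, Y): payoffs 5, 1, 6 → best response B.
Matrix against (Bottom, X): payoffs -3, 0, 3 → best response B.
Matrix against (Bottom, Y): payoffs -2, 3, 8 → best response B.
Mutual best responses: (Bottom, Y, B).

(Bottom, Y, B)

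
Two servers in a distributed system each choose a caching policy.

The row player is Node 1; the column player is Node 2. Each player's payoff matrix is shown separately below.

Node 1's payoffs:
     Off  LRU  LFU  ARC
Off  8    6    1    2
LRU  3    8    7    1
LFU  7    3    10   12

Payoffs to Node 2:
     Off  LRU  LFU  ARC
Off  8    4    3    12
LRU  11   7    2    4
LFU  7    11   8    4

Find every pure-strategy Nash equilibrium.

Node 1 against Off: payoffs 8, 3, 7 → best response Off.
Node 1 against LRU: payoffs 6, 8, 3 → best response LRU.
Node 1 against LFU: payoffs 1, 7, 10 → best response LFU.
Node 1 against ARC: payoffs 2, 1, 12 → best response LFU.
Node 2 against Off: payoffs 8, 4, 3, 12 → best response ARC.
Node 2 against LRU: payoffs 11, 7, 2, 4 → best response Off.
Node 2 against LFU: payoffs 7, 11, 8, 4 → best response LRU.
No profile is a mutual best response for all players.

No pure-strategy Nash equilibrium.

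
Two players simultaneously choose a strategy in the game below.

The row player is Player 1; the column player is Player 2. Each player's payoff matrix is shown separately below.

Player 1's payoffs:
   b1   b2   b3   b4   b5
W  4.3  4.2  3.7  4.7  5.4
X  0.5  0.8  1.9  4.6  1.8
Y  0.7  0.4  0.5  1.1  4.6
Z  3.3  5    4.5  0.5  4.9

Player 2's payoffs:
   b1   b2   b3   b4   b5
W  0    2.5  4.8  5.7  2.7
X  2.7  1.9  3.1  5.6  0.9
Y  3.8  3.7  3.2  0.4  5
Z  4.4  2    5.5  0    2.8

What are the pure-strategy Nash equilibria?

(W, b1): Player 2 can switch to b2 (0 → 2.5). Not NE.
(W, b2): Player 1 can switch to Z (4.2 → 5). Not NE.
(W, b3): Player 1 can switch to Z (3.7 → 4.5). Not NE.
(W, b4): Player 1 gets 4.7, best alternative 4.6; Player 2 gets 5.7, best alternative 4.8. No profitable deviation — NE.
(W, b5): Player 2 can switch to b3 (2.7 → 4.8). Not NE.
(X, b1): Player 1 can switch to W (0.5 → 4.3). Not NE.
(X, b2): Player 1 can switch to W (0.8 → 4.2). Not NE.
(X, b3): Player 1 can switch to W (1.9 → 3.7). Not NE.
(X, b4): Player 1 can switch to W (4.6 → 4.7). Not NE.
(X, b5): Player 1 can switch to W (1.8 → 5.4). Not NE.
(Y, b1): Player 1 can switch to W (0.7 → 4.3). Not NE.
(Y, b2): Player 1 can switch to W (0.4 → 4.2). Not NE.
(Y, b3): Player 1 can switch to W (0.5 → 3.7). Not NE.
(Z, b3): Player 1 gets 4.5, best alternative 3.7; Player 2 gets 5.5, best alternative 4.4. No profitable deviation — NE.
(The remaining 6 profiles each have a profitable deviation by the same check.)

The pure Nash equilibria are (W, b4) and (Z, b3).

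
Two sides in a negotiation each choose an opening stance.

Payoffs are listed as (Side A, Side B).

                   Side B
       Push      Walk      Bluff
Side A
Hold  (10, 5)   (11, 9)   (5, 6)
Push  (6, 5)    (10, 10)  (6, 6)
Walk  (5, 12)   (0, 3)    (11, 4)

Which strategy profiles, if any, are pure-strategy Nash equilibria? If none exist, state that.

For each strategy profile, look for a profitable unilateral deviation.
(Hold, Push): Side B can switch to Walk (5 → 9). Not NE.
(Hold, Walk): Side A gets 11, best alternative 10; Side B gets 9, best alternative 6. No profitable deviation — NE.
(Hold, Bluff): Side A can switch to Push (5 → 6). Not NE.
(Push, Push): Side A can switch to Hold (6 → 10). Not NE.
(Push, Walk): Side A can switch to Hold (10 → 11). Not NE.
(Push, Bluff): Side A can switch to Walk (6 → 11). Not NE.
(Walk, Push): Side A can switch to Hold (5 → 10). Not NE.
(Walk, Walk): Side A can switch to Hold (0 → 11). Not NE.
(Walk, Bluff): Side B can switch to Push (4 → 12). Not NE.

The unique pure-strategy Nash equilibrium is (Hold, Walk).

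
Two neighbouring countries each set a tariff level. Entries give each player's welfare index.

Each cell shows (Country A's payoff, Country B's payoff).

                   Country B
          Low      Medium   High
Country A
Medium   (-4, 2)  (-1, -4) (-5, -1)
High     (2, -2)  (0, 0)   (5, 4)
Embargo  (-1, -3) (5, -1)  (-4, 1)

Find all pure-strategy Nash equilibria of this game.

Pure NE: (High, High)

Mark each player's best response to every combination of opponents' strategies; a profile where every player is best-responding is a pure Nash equilibrium.
Country A against Low: payoffs -4, 2, -1 → best response High.
Country A against Medium: payoffs -1, 0, 5 → best response Embargo.
Country A against High: payoffs -5, 5, -4 → best response High.
Country B against Medium: payoffs 2, -4, -1 → best response Low.
Country B against High: payoffs -2, 0, 4 → best response High.
Country B against Embargo: payoffs -3, -1, 1 → best response High.
Mutual best responses: (High, High).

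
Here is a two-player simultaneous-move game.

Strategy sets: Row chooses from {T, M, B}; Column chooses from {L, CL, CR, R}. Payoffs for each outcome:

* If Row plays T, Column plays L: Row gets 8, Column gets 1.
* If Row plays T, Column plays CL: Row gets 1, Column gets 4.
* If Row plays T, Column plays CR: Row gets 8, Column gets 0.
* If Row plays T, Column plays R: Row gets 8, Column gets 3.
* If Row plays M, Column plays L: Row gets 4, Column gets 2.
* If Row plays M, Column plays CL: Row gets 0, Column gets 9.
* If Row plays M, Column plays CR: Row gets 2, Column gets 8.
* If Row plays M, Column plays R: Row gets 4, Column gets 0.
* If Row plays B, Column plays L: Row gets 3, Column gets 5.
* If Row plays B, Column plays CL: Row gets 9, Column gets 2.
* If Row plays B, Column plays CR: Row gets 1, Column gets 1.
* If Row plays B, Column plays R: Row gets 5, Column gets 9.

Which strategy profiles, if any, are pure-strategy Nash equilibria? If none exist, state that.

This game has no pure Nash equilibrium.

Row against L: payoffs 8, 4, 3 → best response T.
Row against CL: payoffs 1, 0, 9 → best response B.
Row against CR: payoffs 8, 2, 1 → best response T.
Row against R: payoffs 8, 4, 5 → best response T.
Column against T: payoffs 1, 4, 0, 3 → best response CL.
Column against M: payoffs 2, 9, 8, 0 → best response CL.
Column against B: payoffs 5, 2, 1, 9 → best response R.
No profile is a mutual best response for all players.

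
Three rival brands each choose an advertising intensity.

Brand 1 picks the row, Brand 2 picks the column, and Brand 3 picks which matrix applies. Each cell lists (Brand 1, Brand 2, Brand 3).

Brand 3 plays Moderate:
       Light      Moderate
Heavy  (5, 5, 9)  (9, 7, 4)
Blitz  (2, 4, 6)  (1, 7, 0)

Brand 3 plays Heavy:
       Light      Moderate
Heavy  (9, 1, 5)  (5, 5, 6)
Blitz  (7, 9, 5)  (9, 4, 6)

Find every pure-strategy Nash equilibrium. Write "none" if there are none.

No pure-strategy Nash equilibrium.

Brand 1 against (Light, Moderate): payoffs 5, 2 → best response Heavy.
Brand 1 against (Light, Heavy): payoffs 9, 7 → best response Heavy.
Brand 1 against (Moderate, Moderate): payoffs 9, 1 → best response Heavy.
Brand 1 against (Moderate, Heavy): payoffs 5, 9 → best response Blitz.
Brand 2 against (Heavy, Moderate): payoffs 5, 7 → best response Moderate.
Brand 2 against (Heavy, Heavy): payoffs 1, 5 → best response Moderate.
Brand 2 against (Blitz, Moderate): payoffs 4, 7 → best response Moderate.
Brand 2 against (Blitz, Heavy): payoffs 9, 4 → best response Light.
Brand 3 against (Heavy, Light): payoffs 9, 5 → best response Moderate.
Brand 3 against (Heavy, Moderate): payoffs 4, 6 → best response Heavy.
Brand 3 against (Blitz, Light): payoffs 6, 5 → best response Moderate.
Brand 3 against (Blitz, Moderate): payoffs 0, 6 → best response Heavy.
No profile is a mutual best response for all players.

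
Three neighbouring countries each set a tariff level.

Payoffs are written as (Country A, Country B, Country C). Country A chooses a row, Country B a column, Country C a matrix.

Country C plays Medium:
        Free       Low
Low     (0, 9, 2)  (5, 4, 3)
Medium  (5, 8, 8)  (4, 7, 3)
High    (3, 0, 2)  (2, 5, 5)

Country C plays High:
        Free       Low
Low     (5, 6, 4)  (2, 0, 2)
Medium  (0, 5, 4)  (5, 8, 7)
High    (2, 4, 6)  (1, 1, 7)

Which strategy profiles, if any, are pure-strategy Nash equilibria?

The pure Nash equilibria are (Low, Free, High); (Medium, Free, Medium); (Medium, Low, High).

For each strategy profile, look for a profitable unilateral deviation.
(Low, Free, Medium): Country A can switch to Medium (0 → 5). Not NE.
(Low, Free, High): Country A gets 5, best alternative 2; Country B gets 6, best alternative 0; Country C gets 4, best alternative 2. No profitable deviation — NE.
(Low, Low, Medium): Country B can switch to Free (4 → 9). Not NE.
(Low, Low, High): Country A can switch to Medium (2 → 5). Not NE.
(Medium, Free, Medium): Country A gets 5, best alternative 3; Country B gets 8, best alternative 7; Country C gets 8, best alternative 4. No profitable deviation — NE.
(Medium, Free, High): Country A can switch to Low (0 → 5). Not NE.
(Medium, Low, Medium): Country A can switch to Low (4 → 5). Not NE.
(Medium, Low, High): Country A gets 5, best alternative 2; Country B gets 8, best alternative 5; Country C gets 7, best alternative 3. No profitable deviation — NE.
(High, Free, Medium): Country A can switch to Medium (3 → 5). Not NE.
(The remaining 3 profiles each have a profitable deviation by the same check.)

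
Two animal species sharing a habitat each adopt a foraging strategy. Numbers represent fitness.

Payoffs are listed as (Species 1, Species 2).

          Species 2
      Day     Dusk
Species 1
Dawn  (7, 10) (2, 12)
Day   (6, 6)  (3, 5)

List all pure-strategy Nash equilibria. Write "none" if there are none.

Species 1 against Day: payoffs 7, 6 → best response Dawn.
Species 1 against Dusk: payoffs 2, 3 → best response Day.
Species 2 against Dawn: payoffs 10, 12 → best response Dusk.
Species 2 against Day: payoffs 6, 5 → best response Day.
No profile is a mutual best response for all players.

There is no pure-strategy Nash equilibrium.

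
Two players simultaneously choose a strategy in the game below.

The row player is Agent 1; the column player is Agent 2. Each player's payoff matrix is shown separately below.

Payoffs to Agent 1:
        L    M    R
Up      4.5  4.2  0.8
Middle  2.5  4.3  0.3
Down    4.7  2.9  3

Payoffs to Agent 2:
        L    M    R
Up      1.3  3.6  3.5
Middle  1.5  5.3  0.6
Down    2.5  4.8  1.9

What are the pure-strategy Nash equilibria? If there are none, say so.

Pure NE: (Middle, M)

Check each profile: it is a Nash equilibrium iff no player can strictly gain by switching unilaterally.
(Up, L): Agent 1 can switch to Down (4.5 → 4.7). Not NE.
(Up, M): Agent 1 can switch to Middle (4.2 → 4.3). Not NE.
(Up, R): Agent 1 can switch to Down (0.8 → 3). Not NE.
(Middle, L): Agent 1 can switch to Up (2.5 → 4.5). Not NE.
(Middle, M): Agent 1 gets 4.3, best alternative 4.2; Agent 2 gets 5.3, best alternative 1.5. No profitable deviation — NE.
(Middle, R): Agent 1 can switch to Up (0.3 → 0.8). Not NE.
(Down, L): Agent 2 can switch to M (2.5 → 4.8). Not NE.
(Down, M): Agent 1 can switch to Up (2.9 → 4.2). Not NE.
(Down, R): Agent 2 can switch to L (1.9 → 2.5). Not NE.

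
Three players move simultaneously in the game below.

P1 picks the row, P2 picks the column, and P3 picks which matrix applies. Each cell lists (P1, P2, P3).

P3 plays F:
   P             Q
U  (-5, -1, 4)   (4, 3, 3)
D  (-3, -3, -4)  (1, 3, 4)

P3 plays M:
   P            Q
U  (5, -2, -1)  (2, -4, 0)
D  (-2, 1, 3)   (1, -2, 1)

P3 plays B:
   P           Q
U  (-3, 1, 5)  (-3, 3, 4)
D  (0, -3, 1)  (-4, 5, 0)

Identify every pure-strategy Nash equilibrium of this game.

P1 against (P, F): payoffs -5, -3 → best response D.
P1 against (P, M): payoffs 5, -2 → best response U.
P1 against (P, B): payoffs -3, 0 → best response D.
P1 against (Q, F): payoffs 4, 1 → best response U.
P1 against (Q, M): payoffs 2, 1 → best response U.
P1 against (Q, B): payoffs -3, -4 → best response U.
P2 against (U, F): payoffs -1, 3 → best response Q.
P2 against (U, M): payoffs -2, -4 → best response P.
P2 against (U, B): payoffs 1, 3 → best response Q.
P2 against (D, F): payoffs -3, 3 → best response Q.
P2 against (D, M): payoffs 1, -2 → best response P.
P2 against (D, B): payoffs -3, 5 → best response Q.
P3 against (U, P): payoffs 4, -1, 5 → best response B.
P3 against (U, Q): payoffs 3, 0, 4 → best response B.
P3 against (D, P): payoffs -4, 3, 1 → best response M.
P3 against (D, Q): payoffs 4, 1, 0 → best response F.
Mutual best responses: (U, Q, B).

The unique pure-strategy Nash equilibrium is (U, Q, B).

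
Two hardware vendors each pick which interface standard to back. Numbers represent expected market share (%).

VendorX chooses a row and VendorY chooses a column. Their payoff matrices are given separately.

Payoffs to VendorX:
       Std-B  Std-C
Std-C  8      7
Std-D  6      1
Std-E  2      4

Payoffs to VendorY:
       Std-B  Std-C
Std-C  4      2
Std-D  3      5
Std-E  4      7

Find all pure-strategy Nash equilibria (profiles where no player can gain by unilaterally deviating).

The unique pure-strategy Nash equilibrium is (Std-C, Std-B).

For each strategy profile, look for a profitable unilateral deviation.
(Std-C, Std-B): VendorX gets 8, best alternative 6; VendorY gets 4, best alternative 2. No profitable deviation — NE.
(Std-C, Std-C): VendorY can switch to Std-B (2 → 4). Not NE.
(Std-D, Std-B): VendorX can switch to Std-C (6 → 8). Not NE.
(Std-D, Std-C): VendorX can switch to Std-C (1 → 7). Not NE.
(Std-E, Std-B): VendorX can switch to Std-C (2 → 8). Not NE.
(Std-E, Std-C): VendorX can switch to Std-C (4 → 7). Not NE.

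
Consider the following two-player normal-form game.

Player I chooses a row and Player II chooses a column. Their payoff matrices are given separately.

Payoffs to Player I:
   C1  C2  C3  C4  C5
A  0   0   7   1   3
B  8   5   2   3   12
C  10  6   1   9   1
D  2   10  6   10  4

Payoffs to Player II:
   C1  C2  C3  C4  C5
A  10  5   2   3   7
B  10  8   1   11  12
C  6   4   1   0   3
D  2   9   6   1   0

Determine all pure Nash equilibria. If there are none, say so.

(B, C5); (C, C1); (D, C2)

For each player, find the best response to each opponent profile; mutual best responses are the pure NE.
Player I against C1: payoffs 0, 8, 10, 2 → best response C.
Player I against C2: payoffs 0, 5, 6, 10 → best response D.
Player I against C3: payoffs 7, 2, 1, 6 → best response A.
Player I against C4: payoffs 1, 3, 9, 10 → best response D.
Player I against C5: payoffs 3, 12, 1, 4 → best response B.
Player II against A: payoffs 10, 5, 2, 3, 7 → best response C1.
Player II against B: payoffs 10, 8, 1, 11, 12 → best response C5.
Player II against C: payoffs 6, 4, 1, 0, 3 → best response C1.
Player II against D: payoffs 2, 9, 6, 1, 0 → best response C2.
Mutual best responses: (B, C5); (C, C1); (D, C2).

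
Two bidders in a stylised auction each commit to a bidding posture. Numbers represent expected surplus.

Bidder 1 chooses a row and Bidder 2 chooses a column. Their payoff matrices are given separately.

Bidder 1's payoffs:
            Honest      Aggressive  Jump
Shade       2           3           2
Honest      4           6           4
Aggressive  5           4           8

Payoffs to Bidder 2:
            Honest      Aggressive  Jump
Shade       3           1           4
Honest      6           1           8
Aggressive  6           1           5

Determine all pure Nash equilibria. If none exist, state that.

(Shade, Honest): Bidder 1 can switch to Honest (2 → 4). Not NE.
(Shade, Aggressive): Bidder 1 can switch to Honest (3 → 6). Not NE.
(Shade, Jump): Bidder 1 can switch to Honest (2 → 4). Not NE.
(Honest, Honest): Bidder 1 can switch to Aggressive (4 → 5). Not NE.
(Honest, Aggressive): Bidder 2 can switch to Honest (1 → 6). Not NE.
(Honest, Jump): Bidder 1 can switch to Aggressive (4 → 8). Not NE.
(Aggressive, Honest): Bidder 1 gets 5, best alternative 4; Bidder 2 gets 6, best alternative 5. No profitable deviation — NE.
(Aggressive, Aggressive): Bidder 1 can switch to Honest (4 → 6). Not NE.
(Aggressive, Jump): Bidder 2 can switch to Honest (5 → 6). Not NE.

Pure NE: (Aggressive, Honest)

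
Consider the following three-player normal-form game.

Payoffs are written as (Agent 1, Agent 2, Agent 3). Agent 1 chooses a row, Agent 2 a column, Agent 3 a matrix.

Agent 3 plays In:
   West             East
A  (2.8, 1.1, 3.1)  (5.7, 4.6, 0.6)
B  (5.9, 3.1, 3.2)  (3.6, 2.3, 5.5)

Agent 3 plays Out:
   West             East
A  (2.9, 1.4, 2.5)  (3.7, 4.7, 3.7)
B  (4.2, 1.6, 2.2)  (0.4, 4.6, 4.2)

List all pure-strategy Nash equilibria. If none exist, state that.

The pure Nash equilibria are (A, East, Out), (B, West, In).

(A, West, In): Agent 1 can switch to B (2.8 → 5.9). Not NE.
(A, West, Out): Agent 1 can switch to B (2.9 → 4.2). Not NE.
(A, East, In): Agent 3 can switch to Out (0.6 → 3.7). Not NE.
(A, East, Out): Agent 1 gets 3.7, best alternative 0.4; Agent 2 gets 4.7, best alternative 1.4; Agent 3 gets 3.7, best alternative 0.6. No profitable deviation — NE.
(B, West, In): Agent 1 gets 5.9, best alternative 2.8; Agent 2 gets 3.1, best alternative 2.3; Agent 3 gets 3.2, best alternative 2.2. No profitable deviation — NE.
(B, West, Out): Agent 2 can switch to East (1.6 → 4.6). Not NE.
(B, East, In): Agent 1 can switch to A (3.6 → 5.7). Not NE.
(B, East, Out): Agent 1 can switch to A (0.4 → 3.7). Not NE.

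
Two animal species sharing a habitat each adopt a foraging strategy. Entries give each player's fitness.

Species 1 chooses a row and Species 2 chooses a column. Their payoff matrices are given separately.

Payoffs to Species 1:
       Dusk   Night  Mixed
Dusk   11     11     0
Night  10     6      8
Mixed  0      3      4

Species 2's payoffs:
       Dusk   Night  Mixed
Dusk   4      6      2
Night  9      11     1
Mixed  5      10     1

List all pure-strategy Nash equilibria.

(Dusk, Dusk): Species 2 can switch to Night (4 → 6). Not NE.
(Dusk, Night): Species 1 gets 11, best alternative 6; Species 2 gets 6, best alternative 4. No profitable deviation — NE.
(Dusk, Mixed): Species 1 can switch to Night (0 → 8). Not NE.
(Night, Dusk): Species 1 can switch to Dusk (10 → 11). Not NE.
(Night, Night): Species 1 can switch to Dusk (6 → 11). Not NE.
(Night, Mixed): Species 2 can switch to Dusk (1 → 9). Not NE.
(Mixed, Dusk): Species 1 can switch to Dusk (0 → 11). Not NE.
(Mixed, Night): Species 1 can switch to Dusk (3 → 11). Not NE.
(Mixed, Mixed): Species 1 can switch to Night (4 → 8). Not NE.

(Dusk, Night)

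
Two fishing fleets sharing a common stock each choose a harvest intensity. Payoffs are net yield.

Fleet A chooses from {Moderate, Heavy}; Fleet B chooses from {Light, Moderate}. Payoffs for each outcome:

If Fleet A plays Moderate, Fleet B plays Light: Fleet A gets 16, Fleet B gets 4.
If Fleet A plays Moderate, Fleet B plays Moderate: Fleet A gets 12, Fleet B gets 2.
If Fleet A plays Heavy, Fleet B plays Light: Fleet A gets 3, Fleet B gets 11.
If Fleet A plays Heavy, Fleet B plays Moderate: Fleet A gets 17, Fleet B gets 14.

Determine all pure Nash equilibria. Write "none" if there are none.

For each player, find the best response to each opponent profile; mutual best responses are the pure NE.
Fleet A against Light: payoffs 16, 3 → best response Moderate.
Fleet A against Moderate: payoffs 12, 17 → best response Heavy.
Fleet B against Moderate: payoffs 4, 2 → best response Light.
Fleet B against Heavy: payoffs 11, 14 → best response Moderate.
Mutual best responses: (Moderate, Light); (Heavy, Moderate).

(Moderate, Light) and (Heavy, Moderate)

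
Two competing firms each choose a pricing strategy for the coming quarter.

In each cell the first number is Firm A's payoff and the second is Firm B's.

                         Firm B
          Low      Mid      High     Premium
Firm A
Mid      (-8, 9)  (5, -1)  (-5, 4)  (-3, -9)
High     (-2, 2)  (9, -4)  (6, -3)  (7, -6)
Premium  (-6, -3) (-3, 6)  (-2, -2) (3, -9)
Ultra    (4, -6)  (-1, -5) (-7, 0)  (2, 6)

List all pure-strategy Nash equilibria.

No pure-strategy Nash equilibrium.

Firm A against Low: payoffs -8, -2, -6, 4 → best response Ultra.
Firm A against Mid: payoffs 5, 9, -3, -1 → best response High.
Firm A against High: payoffs -5, 6, -2, -7 → best response High.
Firm A against Premium: payoffs -3, 7, 3, 2 → best response High.
Firm B against Mid: payoffs 9, -1, 4, -9 → best response Low.
Firm B against High: payoffs 2, -4, -3, -6 → best response Low.
Firm B against Premium: payoffs -3, 6, -2, -9 → best response Mid.
Firm B against Ultra: payoffs -6, -5, 0, 6 → best response Premium.
No profile is a mutual best response for all players.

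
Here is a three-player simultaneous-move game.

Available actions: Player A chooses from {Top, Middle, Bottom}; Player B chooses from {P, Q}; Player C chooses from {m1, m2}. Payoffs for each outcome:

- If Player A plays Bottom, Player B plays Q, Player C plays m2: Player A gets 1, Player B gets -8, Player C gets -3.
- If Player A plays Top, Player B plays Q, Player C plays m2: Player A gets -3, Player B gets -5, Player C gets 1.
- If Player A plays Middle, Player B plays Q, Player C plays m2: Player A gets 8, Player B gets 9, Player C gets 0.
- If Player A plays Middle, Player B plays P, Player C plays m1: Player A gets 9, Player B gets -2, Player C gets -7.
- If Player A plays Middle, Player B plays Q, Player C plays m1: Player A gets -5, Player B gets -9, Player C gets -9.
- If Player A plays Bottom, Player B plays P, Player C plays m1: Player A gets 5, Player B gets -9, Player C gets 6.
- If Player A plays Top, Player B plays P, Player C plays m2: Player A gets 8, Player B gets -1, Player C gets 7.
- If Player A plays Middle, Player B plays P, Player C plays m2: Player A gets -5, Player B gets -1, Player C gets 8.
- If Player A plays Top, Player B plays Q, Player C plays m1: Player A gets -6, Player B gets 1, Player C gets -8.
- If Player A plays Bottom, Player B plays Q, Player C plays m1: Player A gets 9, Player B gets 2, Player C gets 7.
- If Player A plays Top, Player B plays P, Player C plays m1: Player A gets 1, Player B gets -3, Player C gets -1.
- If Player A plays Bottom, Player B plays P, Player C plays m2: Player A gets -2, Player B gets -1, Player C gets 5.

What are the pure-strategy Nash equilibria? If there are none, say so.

For each strategy profile, look for a profitable unilateral deviation.
(Top, P, m1): Player A can switch to Middle (1 → 9). Not NE.
(Top, P, m2): Player A gets 8, best alternative -2; Player B gets -1, best alternative -5; Player C gets 7, best alternative -1. No profitable deviation — NE.
(Top, Q, m1): Player A can switch to Middle (-6 → -5). Not NE.
(Top, Q, m2): Player A can switch to Middle (-3 → 8). Not NE.
(Middle, P, m1): Player C can switch to m2 (-7 → 8). Not NE.
(Middle, P, m2): Player A can switch to Top (-5 → 8). Not NE.
(Middle, Q, m1): Player A can switch to Bottom (-5 → 9). Not NE.
(Middle, Q, m2): Player A gets 8, best alternative 1; Player B gets 9, best alternative -1; Player C gets 0, best alternative -9. No profitable deviation — NE.
(Bottom, P, m1): Player A can switch to Middle (5 → 9). Not NE.
(Bottom, P, m2): Player A can switch to Top (-2 → 8). Not NE.
(Bottom, Q, m1): Player A gets 9, best alternative -5; Player B gets 2, best alternative -9; Player C gets 7, best alternative -3. No profitable deviation — NE.
(Bottom, Q, m2): Player A can switch to Middle (1 → 8). Not NE.

(Top, P, m2) and (Middle, Q, m2) and (Bottom, Q, m1)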